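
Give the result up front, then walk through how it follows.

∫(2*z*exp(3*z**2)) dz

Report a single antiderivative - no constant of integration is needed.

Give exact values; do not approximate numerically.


The answer is exp(3*z**2)/3.
Step 1. Substitute u = z**2, turning ∫(2*z*exp(3*z**2)) dz into ∫(exp(3*u)) du: now ∫(exp(3*u)) du.
Step 2. Evaluate the standard form: now exp(3*u)/3.
Step 3. Substitute back u = z**2: now exp(3*z**2)/3.
Answer: exp(3*z**2)/3.


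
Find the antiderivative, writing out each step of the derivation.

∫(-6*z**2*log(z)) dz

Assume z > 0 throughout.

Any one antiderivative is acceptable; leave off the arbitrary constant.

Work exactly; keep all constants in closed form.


Step 1. Integrate ∫(-6*z**2*log(z)) dz by parts with u = log(z), dv = (-6*z**2) dz, so v = -2*z**3 [assuming z > 0]: now -2*z**3*log(z) + ∫(2*z**2) dz.
Step 2. Evaluate the standard form: now -2*z**3*log(z) + 2*z**3/3.
Answer: -2*z**3*log(z) + 2*z**3/3.


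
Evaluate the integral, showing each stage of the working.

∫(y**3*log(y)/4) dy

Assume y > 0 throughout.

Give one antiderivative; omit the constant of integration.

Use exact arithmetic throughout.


Step 1. Integrate ∫(y**3*log(y)/4) dy by parts with u = log(y), dv = (y**3/4) dy, so v = y**4/16 [assuming y > 0]: now y**4*log(y)/16 + ∫(-y**3/16) dy.
Step 2. Evaluate the standard form: now y**4*log(y)/16 - y**4/64.
Answer: y**4*log(y)/16 - y**4/64.


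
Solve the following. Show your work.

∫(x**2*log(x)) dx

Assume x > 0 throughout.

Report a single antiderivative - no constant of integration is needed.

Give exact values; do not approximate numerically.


Step 1. Integrate ∫(x**2*log(x)) dx by parts with u = log(x), dv = (x**2) dx, so v = x**3/3 [assuming x > 0]: now x**3*log(x)/3 + ∫(-x**2/3) dx.
Step 2. Evaluate the standard form: now x**3*log(x)/3 - x**3/9.
Answer: x**3*log(x)/3 - x**3/9.


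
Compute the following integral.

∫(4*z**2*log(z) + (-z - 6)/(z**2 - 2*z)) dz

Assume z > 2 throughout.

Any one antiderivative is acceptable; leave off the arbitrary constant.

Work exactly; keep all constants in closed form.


Answer: 4*z**3*log(z)/3 - 4*z**3/9 + 3*log(z) - 4*log(z - 2).


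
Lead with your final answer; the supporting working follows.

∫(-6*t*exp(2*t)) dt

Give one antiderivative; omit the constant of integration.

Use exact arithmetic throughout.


The answer is -3*t*exp(2*t) + 3*exp(2*t)/2.
Step 1. Integrate ∫(-6*t*exp(2*t)) dt by parts with u = t, dv = (-6*exp(2*t)) dt, so v = -3*exp(2*t): now -3*t*exp(2*t) + ∫(3*exp(2*t)) dt.
Step 2. Evaluate the standard form: now -3*t*exp(2*t) + 3*exp(2*t)/2.
Answer: -3*t*exp(2*t) + 3*exp(2*t)/2.


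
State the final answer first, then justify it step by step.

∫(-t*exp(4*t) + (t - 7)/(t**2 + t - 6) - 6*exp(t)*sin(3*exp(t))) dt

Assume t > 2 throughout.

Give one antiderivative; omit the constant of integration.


The answer is -t*exp(4*t)/4 + exp(4*t)/16 - log(t - 2) + 2*log(t + 3) + 2*cos(3*exp(t)).
Step 1. Rewrite: now ∫(-t*exp(4*t)) dt + ∫((t - 7)/(t**2 + t - 6)) dt + ∫(-6*exp(t)*sin(3*exp(t))) dt.
Step 2. Decompose ∫((t - 7)/(t**2 + t - 6)) dt by partial fractions, (t - 7)/(t**2 + t - 6) = 2/(t + 3) - 1/(t - 2): now ∫(-t*exp(4*t)) dt + ∫(-6*exp(t)*sin(3*exp(t))) dt + ∫(-1/(t - 2)) dt + ∫(2/(t + 3)) dt.
Step 3. Evaluate the standard form [assuming t > -3]: now 2*log(t + 3) + ∫(-t*exp(4*t)) dt + ∫(-6*exp(t)*sin(3*exp(t))) dt + ∫(-1/(t - 2)) dt.
Step 4. Evaluate the standard form [assuming t > 2]: now -log(t - 2) + 2*log(t + 3) + ∫(-t*exp(4*t)) dt + ∫(-6*exp(t)*sin(3*exp(t))) dt.
Step 5. Integrate ∫(-t*exp(4*t)) dt by parts with u = t, dv = (-exp(4*t)) dt, so v = -exp(4*t)/4: now -t*exp(4*t)/4 - log(t - 2) + 2*log(t + 3) + ∫(-6*exp(t)*sin(3*exp(t))) dt + ∫(exp(4*t)/4) dt.
Step 6. Evaluate the standard form: now -t*exp(4*t)/4 + exp(4*t)/16 - log(t - 2) + 2*log(t + 3) + ∫(-6*exp(t)*sin(3*exp(t))) dt.
Step 7. Substitute u = exp(t), turning ∫(-6*exp(t)*sin(3*exp(t))) dt into ∫(-6*sin(3*u)) du: now -t*exp(4*t)/4 + exp(4*t)/16 - log(t - 2) + 2*log(t + 3) + ∫(-6*sin(3*u)) du.
Step 8. Evaluate the standard form: now -t*exp(4*t)/4 + exp(4*t)/16 - log(t - 2) + 2*log(t + 3) + 2*cos(3*u).
Step 9. Substitute back u = exp(t): now -t*exp(4*t)/4 + exp(4*t)/16 - log(t - 2) + 2*log(t + 3) + 2*cos(3*exp(t)).
Answer: -t*exp(4*t)/4 + exp(4*t)/16 - log(t - 2) + 2*log(t + 3) + 2*cos(3*exp(t)).


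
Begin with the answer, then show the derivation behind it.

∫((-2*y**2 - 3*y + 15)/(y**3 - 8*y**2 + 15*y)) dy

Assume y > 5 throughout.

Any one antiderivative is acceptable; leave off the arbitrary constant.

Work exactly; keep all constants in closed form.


The answer is log(y) - 5*log(y - 5) + 2*log(y - 3).
Step 1. Decompose ∫((-2*y**2 - 3*y + 15)/(y**3 - 8*y**2 + 15*y)) dy by partial fractions, (-2*y**2 - 3*y + 15)/(y**3 - 8*y**2 + 15*y) = 2/(y - 3) - 5/(y - 5) + 1/y: now ∫(1/y) dy + ∫(-5/(y - 5)) dy + ∫(2/(y - 3)) dy.
Step 2. Evaluate the standard form [assuming y > 3]: now 2*log(y - 3) + ∫(1/y) dy + ∫(-5/(y - 5)) dy.
Step 3. Evaluate the standard form [assuming y > 5]: now -5*log(y - 5) + 2*log(y - 3) + ∫(1/y) dy.
Step 4. Evaluate the standard form [assuming y > 0]: now log(y) - 5*log(y - 5) + 2*log(y - 3).
Answer: log(y) - 5*log(y - 5) + 2*log(y - 3).


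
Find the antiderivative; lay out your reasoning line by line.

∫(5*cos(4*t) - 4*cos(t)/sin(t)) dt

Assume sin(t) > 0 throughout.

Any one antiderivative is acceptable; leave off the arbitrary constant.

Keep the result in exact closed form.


Step 1. Rewrite: now ∫(-4*cos(t)/sin(t)) dt + ∫(5*cos(4*t)) dt.
Step 2. Substitute u = sin(t), turning ∫(-4*cos(t)/sin(t)) dt into ∫(-4/u) du: now ∫(-4/u) du + ∫(5*cos(4*t)) dt.
Step 3. Evaluate the standard form [assuming u > 0]: now -4*log(u) + ∫(5*cos(4*t)) dt.
Step 4. Substitute back u = sin(t): now -4*log(sin(t)) + ∫(5*cos(4*t)) dt.
Step 5. Evaluate the standard form: now -4*log(sin(t)) + 5*sin(4*t)/4.
Answer: -4*log(sin(t)) + 5*sin(4*t)/4.


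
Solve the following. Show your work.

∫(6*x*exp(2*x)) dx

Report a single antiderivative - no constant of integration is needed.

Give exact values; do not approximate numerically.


Step 1. Integrate ∫(6*x*exp(2*x)) dx by parts with u = x, dv = (6*exp(2*x)) dx, so v = 3*exp(2*x): now 3*x*exp(2*x) + ∫(-3*exp(2*x)) dx.
Step 2. Evaluate the standard form: now 3*x*exp(2*x) - 3*exp(2*x)/2.
Answer: 3*x*exp(2*x) - 3*exp(2*x)/2.


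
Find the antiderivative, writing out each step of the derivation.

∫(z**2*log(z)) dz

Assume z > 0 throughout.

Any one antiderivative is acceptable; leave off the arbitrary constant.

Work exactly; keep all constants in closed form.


Step 1. Integrate ∫(z**2*log(z)) dz by parts with u = log(z), dv = (z**2) dz, so v = z**3/3 [assuming z > 0]: now z**3*log(z)/3 + ∫(-z**2/3) dz.
Step 2. Evaluate the standard form: now z**3*log(z)/3 - z**3/9.
Answer: z**3*log(z)/3 - z**3/9.


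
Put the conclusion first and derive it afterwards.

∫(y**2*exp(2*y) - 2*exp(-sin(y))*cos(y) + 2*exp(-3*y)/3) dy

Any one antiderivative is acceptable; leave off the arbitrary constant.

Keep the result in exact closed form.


The answer is y**2*exp(2*y)/2 - y*exp(2*y)/2 + exp(2*y)/4 + 2*exp(-sin(y)) - 2*exp(-3*y)/9.
Step 1. Rewrite: now ∫(y**2*exp(2*y)) dy + ∫(-2*exp(-sin(y))*cos(y)) dy + ∫(2*exp(-3*y)/3) dy.
Step 2. Substitute u = sin(y), turning ∫(-2*exp(-sin(y))*cos(y)) dy into ∫(-2*exp(-u)) du: now ∫(y**2*exp(2*y)) dy + ∫(-2*exp(-u)) du + ∫(2*exp(-3*y)/3) dy.
Step 3. Evaluate the standard form: now ∫(y**2*exp(2*y)) dy + ∫(2*exp(-3*y)/3) dy + 2*exp(-u).
Step 4. Substitute back u = sin(y): now ∫(y**2*exp(2*y)) dy + ∫(2*exp(-3*y)/3) dy + 2*exp(-sin(y)).
Step 5. Evaluate the standard form: now ∫(y**2*exp(2*y)) dy + 2*exp(-sin(y)) - 2*exp(-3*y)/9.
Step 6. Integrate ∫(y**2*exp(2*y)) dy by parts with u = y**2, dv = (exp(2*y)) dy, so v = exp(2*y)/2: now y**2*exp(2*y)/2 + ∫(-y*exp(2*y)) dy + 2*exp(-sin(y)) - 2*exp(-3*y)/9.
Step 7. Integrate ∫(-y*exp(2*y)) dy by parts with u = y, dv = (-exp(2*y)) dy, so v = -exp(2*y)/2: now y**2*exp(2*y)/2 - y*exp(2*y)/2 + ∫(exp(2*y)/2) dy + 2*exp(-sin(y)) - 2*exp(-3*y)/9.
Step 8. Evaluate the standard form: now y**2*exp(2*y)/2 - y*exp(2*y)/2 + exp(2*y)/4 + 2*exp(-sin(y)) - 2*exp(-3*y)/9.
Answer: y**2*exp(2*y)/2 - y*exp(2*y)/2 + exp(2*y)/4 + 2*exp(-sin(y)) - 2*exp(-3*y)/9.


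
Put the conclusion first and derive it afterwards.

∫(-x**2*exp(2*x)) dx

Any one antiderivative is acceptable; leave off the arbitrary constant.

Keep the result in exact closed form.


The answer is -x**2*exp(2*x)/2 + x*exp(2*x)/2 - exp(2*x)/4.
Step 1. Integrate ∫(-x**2*exp(2*x)) dx by parts with u = x**2, dv = (-exp(2*x)) dx, so v = -exp(2*x)/2: now -x**2*exp(2*x)/2 + ∫(x*exp(2*x)) dx.
Step 2. Integrate ∫(x*exp(2*x)) dx by parts with u = x, dv = (exp(2*x)) dx, so v = exp(2*x)/2: now -x**2*exp(2*x)/2 + x*exp(2*x)/2 + ∫(-exp(2*x)/2) dx.
Step 3. Evaluate the standard form: now -x**2*exp(2*x)/2 + x*exp(2*x)/2 - exp(2*x)/4.
Answer: -x**2*exp(2*x)/2 + x*exp(2*x)/2 - exp(2*x)/4.


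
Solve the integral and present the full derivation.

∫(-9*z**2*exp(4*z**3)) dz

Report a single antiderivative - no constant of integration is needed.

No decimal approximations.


Step 1. Substitute u = z**3, turning ∫(-9*z**2*exp(4*z**3)) dz into ∫(-3*exp(4*u)) du: now ∫(-3*exp(4*u)) du.
Step 2. Evaluate the standard form: now -3*exp(4*u)/4.
Step 3. Substitute back u = z**3: now -3*exp(4*z**3)/4.
Answer: -3*exp(4*z**3)/4.


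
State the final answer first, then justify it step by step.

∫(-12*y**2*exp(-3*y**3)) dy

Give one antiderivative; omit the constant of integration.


The answer is 4*exp(-3*y**3)/3.
Step 1. Substitute u = y**3, turning ∫(-12*y**2*exp(-3*y**3)) dy into ∫(-4*exp(-3*u)) du: now ∫(-4*exp(-3*u)) du.
Step 2. Evaluate the standard form: now 4*exp(-3*u)/3.
Step 3. Substitute back u = y**3: now 4*exp(-3*y**3)/3.
Answer: 4*exp(-3*y**3)/3.


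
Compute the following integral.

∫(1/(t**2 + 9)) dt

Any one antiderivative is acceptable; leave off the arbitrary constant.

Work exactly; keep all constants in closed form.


Answer: atan(t/3)/3.


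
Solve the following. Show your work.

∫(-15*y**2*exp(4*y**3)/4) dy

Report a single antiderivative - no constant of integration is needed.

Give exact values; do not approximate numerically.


Step 1. Substitute u = y**3, turning ∫(-15*y**2*exp(4*y**3)/4) dy into ∫(-5*exp(4*u)/4) du: now ∫(-5*exp(4*u)/4) du.
Step 2. Evaluate the standard form: now -5*exp(4*u)/16.
Step 3. Substitute back u = y**3: now -5*exp(4*y**3)/16.
Answer: -5*exp(4*y**3)/16.


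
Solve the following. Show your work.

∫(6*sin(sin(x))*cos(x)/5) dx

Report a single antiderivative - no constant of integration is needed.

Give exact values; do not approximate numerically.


Step 1. Substitute u = sin(x), turning ∫(6*sin(sin(x))*cos(x)/5) dx into ∫(6*sin(u)/5) du: now ∫(6*sin(u)/5) du.
Step 2. Evaluate the standard form: now -6*cos(u)/5.
Step 3. Substitute back u = sin(x): now -6*cos(sin(x))/5.
Answer: -6*cos(sin(x))/5.


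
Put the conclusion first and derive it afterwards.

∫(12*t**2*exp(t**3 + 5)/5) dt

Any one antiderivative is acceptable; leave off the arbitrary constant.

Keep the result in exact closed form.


The answer is 4*exp(t**3 + 5)/5.
Step 1. Substitute u = t**3 + 5, turning ∫(12*t**2*exp(t**3 + 5)/5) dt into ∫(4*exp(u)/5) du: now ∫(4*exp(u)/5) du.
Step 2. Evaluate the standard form: now 4*exp(u)/5.
Step 3. Substitute back u = t**3 + 5: now 4*exp(t**3 + 5)/5.
Answer: 4*exp(t**3 + 5)/5.


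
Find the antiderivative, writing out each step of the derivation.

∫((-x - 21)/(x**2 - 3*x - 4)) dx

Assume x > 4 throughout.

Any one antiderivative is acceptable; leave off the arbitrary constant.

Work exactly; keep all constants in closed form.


Step 1. Decompose ∫((-x - 21)/(x**2 - 3*x - 4)) dx by partial fractions, (-x - 21)/(x**2 - 3*x - 4) = 4/(x + 1) - 5/(x - 4): now ∫(-5/(x - 4)) dx + ∫(4/(x + 1)) dx.
Step 2. Evaluate the standard form [assuming x > -1]: now 4*log(x + 1) + ∫(-5/(x - 4)) dx.
Step 3. Evaluate the standard form [assuming x > 4]: now -5*log(x - 4) + 4*log(x + 1).
Answer: -5*log(x - 4) + 4*log(x + 1).


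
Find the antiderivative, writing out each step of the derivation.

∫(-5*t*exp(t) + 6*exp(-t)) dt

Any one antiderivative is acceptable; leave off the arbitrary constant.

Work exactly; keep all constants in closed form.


Step 1. Rewrite: now ∫(-5*t*exp(t)) dt + ∫(6*exp(-t)) dt.
Step 2. Integrate ∫(-5*t*exp(t)) dt by parts with u = t, dv = (-5*exp(t)) dt, so v = -5*exp(t): now -5*t*exp(t) + ∫(6*exp(-t)) dt + ∫(5*exp(t)) dt.
Step 3. Evaluate the standard form: now -5*t*exp(t) + 5*exp(t) + ∫(6*exp(-t)) dt.
Step 4. Evaluate the standard form: now -5*t*exp(t) + 5*exp(t) - 6*exp(-t).
Answer: -5*t*exp(t) + 5*exp(t) - 6*exp(-t).


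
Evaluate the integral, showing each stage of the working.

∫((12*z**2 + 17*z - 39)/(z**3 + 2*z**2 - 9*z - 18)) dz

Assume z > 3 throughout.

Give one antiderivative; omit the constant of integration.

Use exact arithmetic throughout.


Step 1. Decompose ∫((12*z**2 + 17*z - 39)/(z**3 + 2*z**2 - 9*z - 18)) dz by partial fractions, (12*z**2 + 17*z - 39)/(z**3 + 2*z**2 - 9*z - 18) = 3/(z + 3) + 5/(z + 2) + 4/(z - 3): now ∫(4/(z - 3)) dz + ∫(5/(z + 2)) dz + ∫(3/(z + 3)) dz.
Step 2. Evaluate the standard form [assuming z > -3]: now 3*log(z + 3) + ∫(4/(z - 3)) dz + ∫(5/(z + 2)) dz.
Step 3. Evaluate the standard form [assuming z > 3]: now 4*log(z - 3) + 3*log(z + 3) + ∫(5/(z + 2)) dz.
Step 4. Evaluate the standard form [assuming z > -2]: now 4*log(z - 3) + 5*log(z + 2) + 3*log(z + 3).
Answer: 4*log(z - 3) + 5*log(z + 2) + 3*log(z + 3).


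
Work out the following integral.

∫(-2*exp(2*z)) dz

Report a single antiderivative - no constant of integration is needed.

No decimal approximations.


Answer: -exp(2*z).


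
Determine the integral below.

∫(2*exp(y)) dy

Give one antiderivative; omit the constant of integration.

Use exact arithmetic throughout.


Answer: 2*exp(y).


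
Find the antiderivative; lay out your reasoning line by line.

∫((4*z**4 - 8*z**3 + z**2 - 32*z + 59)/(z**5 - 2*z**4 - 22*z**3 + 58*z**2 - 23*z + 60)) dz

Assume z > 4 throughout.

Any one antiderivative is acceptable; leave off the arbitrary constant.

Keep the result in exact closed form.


Step 1. Decompose ∫((4*z**4 - 8*z**3 + z**2 - 32*z + 59)/(z**5 - 2*z**4 - 22*z**3 + 58*z**2 - 23*z + 60)) dz by partial fractions, (4*z**4 - 8*z**3 + z**2 - 32*z + 59)/(z**5 - 2*z**4 - 22*z**3 + 58*z**2 - 23*z + 60) = 1/(z**2 + 1) + 2/(z + 5) - 1/(z - 3) + 3/(z - 4): now ∫(3/(z - 4)) dz + ∫(-1/(z - 3)) dz + ∫(2/(z + 5)) dz + ∫(1/(z**2 + 1)) dz.
Step 2. Evaluate the standard form [assuming z > 4]: now 3*log(z - 4) + ∫(-1/(z - 3)) dz + ∫(2/(z + 5)) dz + ∫(1/(z**2 + 1)) dz.
Step 3. Evaluate the standard form [assuming z > 3]: now 3*log(z - 4) - log(z - 3) + ∫(2/(z + 5)) dz + ∫(1/(z**2 + 1)) dz.
Step 4. Evaluate the standard form [assuming z > -5]: now 3*log(z - 4) - log(z - 3) + 2*log(z + 5) + ∫(1/(z**2 + 1)) dz.
Step 5. Evaluate the standard form: now 3*log(z - 4) - log(z - 3) + 2*log(z + 5) + atan(z).
Answer: 3*log(z - 4) - log(z - 3) + 2*log(z + 5) + atan(z).


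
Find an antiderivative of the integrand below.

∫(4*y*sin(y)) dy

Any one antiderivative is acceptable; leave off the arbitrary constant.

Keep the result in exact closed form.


Answer: -4*y*cos(y) + 4*sin(y).


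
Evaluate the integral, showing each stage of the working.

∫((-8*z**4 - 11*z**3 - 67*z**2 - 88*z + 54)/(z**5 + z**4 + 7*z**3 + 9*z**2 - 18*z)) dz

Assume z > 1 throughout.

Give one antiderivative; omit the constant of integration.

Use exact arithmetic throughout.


Step 1. Decompose ∫((-8*z**4 - 11*z**3 - 67*z**2 - 88*z + 54)/(z**5 + z**4 + 7*z**3 + 9*z**2 - 18*z)) dz by partial fractions, (-8*z**4 - 11*z**3 - 67*z**2 - 88*z + 54)/(z**5 + z**4 + 7*z**3 + 9*z**2 - 18*z) = -1/(z**2 + 9) - 1/(z + 2) - 4/(z - 1) - 3/z: now ∫(-3/z) dz + ∫(-4/(z - 1)) dz + ∫(-1/(z + 2)) dz + ∫(-1/(z**2 + 9)) dz.
Step 2. Evaluate the standard form [assuming z > -2]: now -log(z + 2) + ∫(-3/z) dz + ∫(-4/(z - 1)) dz + ∫(-1/(z**2 + 9)) dz.
Step 3. Evaluate the standard form [assuming z > 1]: now -4*log(z - 1) - log(z + 2) + ∫(-3/z) dz + ∫(-1/(z**2 + 9)) dz.
Step 4. Evaluate the standard form [assuming z > 0]: now -3*log(z) - 4*log(z - 1) - log(z + 2) + ∫(-1/(z**2 + 9)) dz.
Step 5. Evaluate the standard form: now -3*log(z) - 4*log(z - 1) - log(z + 2) - atan(z/3)/3.
Answer: -3*log(z) - 4*log(z - 1) - log(z + 2) - atan(z/3)/3.


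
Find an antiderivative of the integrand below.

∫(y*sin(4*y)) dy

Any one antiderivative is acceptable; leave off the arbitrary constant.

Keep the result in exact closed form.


Answer: -y*cos(4*y)/4 + sin(4*y)/16.


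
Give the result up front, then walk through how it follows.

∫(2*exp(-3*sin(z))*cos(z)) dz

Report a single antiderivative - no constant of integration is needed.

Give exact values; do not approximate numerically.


The answer is -2*exp(-3*sin(z))/3.
Step 1. Substitute u = sin(z), turning ∫(2*exp(-3*sin(z))*cos(z)) dz into ∫(2*exp(-3*u)) du: now ∫(2*exp(-3*u)) du.
Step 2. Evaluate the standard form: now -2*exp(-3*u)/3.
Step 3. Substitute back u = sin(z): now -2*exp(-3*sin(z))/3.
Answer: -2*exp(-3*sin(z))/3.


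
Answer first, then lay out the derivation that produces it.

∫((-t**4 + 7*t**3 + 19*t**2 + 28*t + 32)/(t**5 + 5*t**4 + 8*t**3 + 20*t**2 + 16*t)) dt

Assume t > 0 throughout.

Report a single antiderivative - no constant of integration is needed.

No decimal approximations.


The answer is 2*log(t) - log(t + 1) - 2*log(t + 4) + 3*atan(t/2)/2.
Step 1. Decompose ∫((-t**4 + 7*t**3 + 19*t**2 + 28*t + 32)/(t**5 + 5*t**4 + 8*t**3 + 20*t**2 + 16*t)) dt by partial fractions, (-t**4 + 7*t**3 + 19*t**2 + 28*t + 32)/(t**5 + 5*t**4 + 8*t**3 + 20*t**2 + 16*t) = 3/(t**2 + 4) - 2/(t + 4) - 1/(t + 1) + 2/t: now ∫(2/t) dt + ∫(-1/(t + 1)) dt + ∫(-2/(t + 4)) dt + ∫(3/(t**2 + 4)) dt.
Step 2. Evaluate the standard form [assuming t > -1]: now -log(t + 1) + ∫(2/t) dt + ∫(-2/(t + 4)) dt + ∫(3/(t**2 + 4)) dt.
Step 3. Evaluate the standard form [assuming t > 0]: now 2*log(t) - log(t + 1) + ∫(-2/(t + 4)) dt + ∫(3/(t**2 + 4)) dt.
Step 4. Evaluate the standard form [assuming t > -4]: now 2*log(t) - log(t + 1) - 2*log(t + 4) + ∫(3/(t**2 + 4)) dt.
Step 5. Evaluate the standard form: now 2*log(t) - log(t + 1) - 2*log(t + 4) + 3*atan(t/2)/2.
Answer: 2*log(t) - log(t + 1) - 2*log(t + 4) + 3*atan(t/2)/2.


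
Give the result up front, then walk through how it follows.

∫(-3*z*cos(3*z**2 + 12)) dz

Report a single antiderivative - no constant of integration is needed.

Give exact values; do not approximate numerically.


The answer is -sin(3*z**2 + 12)/2.
Step 1. Substitute u = z**2 + 4, turning ∫(-3*z*cos(3*z**2 + 12)) dz into ∫(-3*cos(3*u)/2) du: now ∫(-3*cos(3*u)/2) du.
Step 2. Evaluate the standard form: now -sin(3*u)/2.
Step 3. Substitute back u = z**2 + 4: now -sin(3*z**2 + 12)/2.
Answer: -sin(3*z**2 + 12)/2.


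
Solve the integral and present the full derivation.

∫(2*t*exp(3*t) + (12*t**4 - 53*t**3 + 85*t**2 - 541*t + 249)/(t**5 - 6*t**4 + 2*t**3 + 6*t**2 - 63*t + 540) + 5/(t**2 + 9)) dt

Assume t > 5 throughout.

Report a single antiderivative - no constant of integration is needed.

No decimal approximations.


Step 1. Rewrite: now ∫(2*t*exp(3*t)) dt + ∫((12*t**4 - 53*t**3 + 85*t**2 - 541*t + 249)/(t**5 - 6*t**4 + 2*t**3 + 6*t**2 - 63*t + 540)) dt + ∫(5/(t**2 + 9)) dt.
Step 2. Decompose ∫((12*t**4 - 53*t**3 + 85*t**2 - 541*t + 249)/(t**5 - 6*t**4 + 2*t**3 + 6*t**2 - 63*t + 540)) dt by partial fractions, (12*t**4 - 53*t**3 + 85*t**2 - 541*t + 249)/(t**5 - 6*t**4 + 2*t**3 + 6*t**2 - 63*t + 540) = 4/(t**2 + 9) + 5/(t + 3) + 5/(t - 4) + 2/(t - 5): now ∫(2*t*exp(3*t)) dt + ∫(2/(t - 5)) dt + ∫(5/(t - 4)) dt + ∫(5/(t + 3)) dt + ∫(4/(t**2 + 9)) dt + ∫(5/(t**2 + 9)) dt.
Step 3. Evaluate the standard form [assuming t > 5]: now 2*log(t - 5) + ∫(2*t*exp(3*t)) dt + ∫(5/(t - 4)) dt + ∫(5/(t + 3)) dt + ∫(4/(t**2 + 9)) dt + ∫(5/(t**2 + 9)) dt.
Step 4. Evaluate the standard form [assuming t > -3]: now 2*log(t - 5) + 5*log(t + 3) + ∫(2*t*exp(3*t)) dt + ∫(5/(t - 4)) dt + ∫(4/(t**2 + 9)) dt + ∫(5/(t**2 + 9)) dt.
Step 5. Evaluate the standard form [assuming t > 4]: now 2*log(t - 5) + 5*log(t - 4) + 5*log(t + 3) + ∫(2*t*exp(3*t)) dt + ∫(4/(t**2 + 9)) dt + ∫(5/(t**2 + 9)) dt.
Step 6. Evaluate the standard form: now 2*log(t - 5) + 5*log(t - 4) + 5*log(t + 3) + 4*atan(t/3)/3 + ∫(2*t*exp(3*t)) dt + ∫(5/(t**2 + 9)) dt.
Step 7. Integrate ∫(2*t*exp(3*t)) dt by parts with u = t, dv = (2*exp(3*t)) dt, so v = 2*exp(3*t)/3: now 2*t*exp(3*t)/3 + 2*log(t - 5) + 5*log(t - 4) + 5*log(t + 3) + 4*atan(t/3)/3 + ∫(5/(t**2 + 9)) dt + ∫(-2*exp(3*t)/3) dt.
Step 8. Evaluate the standard form: now 2*t*exp(3*t)/3 - 2*exp(3*t)/9 + 2*log(t - 5) + 5*log(t - 4) + 5*log(t + 3) + 4*atan(t/3)/3 + ∫(5/(t**2 + 9)) dt.
Step 9. Evaluate the standard form: now 2*t*exp(3*t)/3 - 2*exp(3*t)/9 + 2*log(t - 5) + 5*log(t - 4) + 5*log(t + 3) + 3*atan(t/3).
Answer: 2*t*exp(3*t)/3 - 2*exp(3*t)/9 + 2*log(t - 5) + 5*log(t - 4) + 5*log(t + 3) + 3*atan(t/3).


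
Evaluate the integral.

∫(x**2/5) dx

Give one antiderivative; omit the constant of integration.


Answer: x**3/15.


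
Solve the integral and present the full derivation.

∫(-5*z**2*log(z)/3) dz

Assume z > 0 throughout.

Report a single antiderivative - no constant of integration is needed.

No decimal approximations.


Step 1. Integrate ∫(-5*z**2*log(z)/3) dz by parts with u = log(z), dv = (-5*z**2/3) dz, so v = -5*z**3/9 [assuming z > 0]: now -5*z**3*log(z)/9 + ∫(5*z**2/9) dz.
Step 2. Evaluate the standard form: now -5*z**3*log(z)/9 + 5*z**3/27.
Answer: -5*z**3*log(z)/9 + 5*z**3/27.


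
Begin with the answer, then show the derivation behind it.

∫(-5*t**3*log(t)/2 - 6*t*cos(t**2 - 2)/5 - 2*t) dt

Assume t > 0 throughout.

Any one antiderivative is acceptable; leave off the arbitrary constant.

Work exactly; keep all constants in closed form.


The answer is -5*t**4*log(t)/8 + 5*t**4/32 - t**2 - 3*sin(t**2 - 2)/5.
Step 1. Rewrite: now ∫(-2*t) dt + ∫(-6*t*cos(t**2 - 2)/5) dt + ∫(-5*t**3*log(t)/2) dt.
Step 2. Integrate ∫(-5*t**3*log(t)/2) dt by parts with u = log(t), dv = (-5*t**3/2) dt, so v = -5*t**4/8 [assuming t > 0]: now -5*t**4*log(t)/8 + ∫(-2*t) dt + ∫(5*t**3/8) dt + ∫(-6*t*cos(t**2 - 2)/5) dt.
Step 3. Evaluate the standard form: now -5*t**4*log(t)/8 + 5*t**4/32 + ∫(-2*t) dt + ∫(-6*t*cos(t**2 - 2)/5) dt.
Step 4. Evaluate the standard form: now -5*t**4*log(t)/8 + 5*t**4/32 - t**2 + ∫(-6*t*cos(t**2 - 2)/5) dt.
Step 5. Substitute u = t**2 - 2, turning ∫(-6*t*cos(t**2 - 2)/5) dt into ∫(-3*cos(u)/5) du: now -5*t**4*log(t)/8 + 5*t**4/32 - t**2 + ∫(-3*cos(u)/5) du.
Step 6. Evaluate the standard form: now -5*t**4*log(t)/8 + 5*t**4/32 - t**2 - 3*sin(u)/5.
Step 7. Substitute back u = t**2 - 2: now -5*t**4*log(t)/8 + 5*t**4/32 - t**2 - 3*sin(t**2 - 2)/5.
Answer: -5*t**4*log(t)/8 + 5*t**4/32 - t**2 - 3*sin(t**2 - 2)/5.


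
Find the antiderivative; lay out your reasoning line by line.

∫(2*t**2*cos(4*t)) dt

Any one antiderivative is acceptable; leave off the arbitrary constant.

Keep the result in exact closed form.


Step 1. Integrate ∫(2*t**2*cos(4*t)) dt by parts with u = t**2, dv = (2*cos(4*t)) dt, so v = sin(4*t)/2: now t**2*sin(4*t)/2 + ∫(-t*sin(4*t)) dt.
Step 2. Integrate ∫(-t*sin(4*t)) dt by parts with u = t, dv = (-sin(4*t)) dt, so v = cos(4*t)/4: now t**2*sin(4*t)/2 + t*cos(4*t)/4 + ∫(-cos(4*t)/4) dt.
Step 3. Evaluate the standard form: now t**2*sin(4*t)/2 + t*cos(4*t)/4 - sin(4*t)/16.
Answer: t**2*sin(4*t)/2 + t*cos(4*t)/4 - sin(4*t)/16.


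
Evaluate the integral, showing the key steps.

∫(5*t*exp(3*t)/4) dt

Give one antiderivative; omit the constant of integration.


Step 1. Integrate ∫(5*t*exp(3*t)/4) dt by parts with u = t, dv = (5*exp(3*t)/4) dt, so v = 5*exp(3*t)/12: now 5*t*exp(3*t)/12 + ∫(-5*exp(3*t)/12) dt.
Step 2. Evaluate the standard form: now 5*t*exp(3*t)/12 - 5*exp(3*t)/36.
Answer: 5*t*exp(3*t)/12 - 5*exp(3*t)/36.


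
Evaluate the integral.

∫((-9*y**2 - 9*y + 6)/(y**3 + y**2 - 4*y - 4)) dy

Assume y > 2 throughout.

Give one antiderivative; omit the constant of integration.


Answer: -4*log(y - 2) - 2*log(y + 1) - 3*log(y + 2).


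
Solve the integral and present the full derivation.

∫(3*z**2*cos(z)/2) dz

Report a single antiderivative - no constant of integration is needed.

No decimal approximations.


Step 1. Integrate ∫(3*z**2*cos(z)/2) dz by parts with u = z**2, dv = (3*cos(z)/2) dz, so v = 3*sin(z)/2: now 3*z**2*sin(z)/2 + ∫(-3*z*sin(z)) dz.
Step 2. Integrate ∫(-3*z*sin(z)) dz by parts with u = z, dv = (-3*sin(z)) dz, so v = 3*cos(z): now 3*z**2*sin(z)/2 + 3*z*cos(z) + ∫(-3*cos(z)) dz.
Step 3. Evaluate the standard form: now 3*z**2*sin(z)/2 + 3*z*cos(z) - 3*sin(z).
Answer: 3*z**2*sin(z)/2 + 3*z*cos(z) - 3*sin(z).


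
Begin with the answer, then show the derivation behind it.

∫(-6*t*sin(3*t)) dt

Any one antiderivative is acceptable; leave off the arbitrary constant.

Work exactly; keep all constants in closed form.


The answer is 2*t*cos(3*t) - 2*sin(3*t)/3.
Step 1. Integrate ∫(-6*t*sin(3*t)) dt by parts with u = t, dv = (-6*sin(3*t)) dt, so v = 2*cos(3*t): now 2*t*cos(3*t) + ∫(-2*cos(3*t)) dt.
Step 2. Evaluate the standard form: now 2*t*cos(3*t) - 2*sin(3*t)/3.
Answer: 2*t*cos(3*t) - 2*sin(3*t)/3.


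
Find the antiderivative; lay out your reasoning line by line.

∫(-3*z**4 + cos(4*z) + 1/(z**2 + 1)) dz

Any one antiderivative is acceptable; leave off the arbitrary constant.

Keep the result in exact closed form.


Step 1. Rewrite: now ∫(-3*z**4) dz + ∫(1/(z**2 + 1)) dz + ∫(cos(4*z)) dz.
Step 2. Evaluate the standard form: now atan(z) + ∫(-3*z**4) dz + ∫(cos(4*z)) dz.
Step 3. Evaluate the standard form: now -3*z**5/5 + atan(z) + ∫(cos(4*z)) dz.
Step 4. Evaluate the standard form: now -3*z**5/5 + sin(4*z)/4 + atan(z).
Answer: -3*z**5/5 + sin(4*z)/4 + atan(z).


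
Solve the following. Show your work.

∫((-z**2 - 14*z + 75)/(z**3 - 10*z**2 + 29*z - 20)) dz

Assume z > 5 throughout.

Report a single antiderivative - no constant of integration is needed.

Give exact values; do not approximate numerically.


Step 1. Decompose ∫((-z**2 - 14*z + 75)/(z**3 - 10*z**2 + 29*z - 20)) dz by partial fractions, (-z**2 - 14*z + 75)/(z**3 - 10*z**2 + 29*z - 20) = 5/(z - 1) - 1/(z - 4) - 5/(z - 5): now ∫(-5/(z - 5)) dz + ∫(-1/(z - 4)) dz + ∫(5/(z - 1)) dz.
Step 2. Evaluate the standard form [assuming z > 1]: now 5*log(z - 1) + ∫(-5/(z - 5)) dz + ∫(-1/(z - 4)) dz.
Step 3. Evaluate the standard form [assuming z > 4]: now -log(z - 4) + 5*log(z - 1) + ∫(-5/(z - 5)) dz.
Step 4. Evaluate the standard form [assuming z > 5]: now -5*log(z - 5) - log(z - 4) + 5*log(z - 1).
Answer: -5*log(z - 5) - log(z - 4) + 5*log(z - 1).


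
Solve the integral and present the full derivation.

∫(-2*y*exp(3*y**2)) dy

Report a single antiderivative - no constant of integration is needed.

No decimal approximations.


Step 1. Substitute u = y**2, turning ∫(-2*y*exp(3*y**2)) dy into ∫(-exp(3*u)) du: now ∫(-exp(3*u)) du.
Step 2. Evaluate the standard form: now -exp(3*u)/3.
Step 3. Substitute back u = y**2: now -exp(3*y**2)/3.
Answer: -exp(3*y**2)/3.


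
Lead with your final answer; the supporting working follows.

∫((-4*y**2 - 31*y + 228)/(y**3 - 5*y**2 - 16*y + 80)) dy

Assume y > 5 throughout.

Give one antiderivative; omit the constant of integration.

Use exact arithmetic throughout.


The answer is -3*log(y - 5) - 5*log(y - 4) + 4*log(y + 4).
Step 1. Decompose ∫((-4*y**2 - 31*y + 228)/(y**3 - 5*y**2 - 16*y + 80)) dy by partial fractions, (-4*y**2 - 31*y + 228)/(y**3 - 5*y**2 - 16*y + 80) = 4/(y + 4) - 5/(y - 4) - 3/(y - 5): now ∫(-3/(y - 5)) dy + ∫(-5/(y - 4)) dy + ∫(4/(y + 4)) dy.
Step 2. Evaluate the standard form [assuming y > 5]: now -3*log(y - 5) + ∫(-5/(y - 4)) dy + ∫(4/(y + 4)) dy.
Step 3. Evaluate the standard form [assuming y > -4]: now -3*log(y - 5) + 4*log(y + 4) + ∫(-5/(y - 4)) dy.
Step 4. Evaluate the standard form [assuming y > 4]: now -3*log(y - 5) - 5*log(y - 4) + 4*log(y + 4).
Answer: -3*log(y - 5) - 5*log(y - 4) + 4*log(y + 4).


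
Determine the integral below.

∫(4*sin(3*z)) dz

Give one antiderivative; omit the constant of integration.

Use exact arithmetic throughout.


Answer: -4*cos(3*z)/3.


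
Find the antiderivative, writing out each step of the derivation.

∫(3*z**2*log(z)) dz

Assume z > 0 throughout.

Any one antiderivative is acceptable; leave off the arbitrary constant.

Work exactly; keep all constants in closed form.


Step 1. Integrate ∫(3*z**2*log(z)) dz by parts with u = log(z), dv = (3*z**2) dz, so v = z**3 [assuming z > 0]: now z**3*log(z) + ∫(-z**2) dz.
Step 2. Evaluate the standard form: now z**3*log(z) - z**3/3.
Answer: z**3*log(z) - z**3/3.


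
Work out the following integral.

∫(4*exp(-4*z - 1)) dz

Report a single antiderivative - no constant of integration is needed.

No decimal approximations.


Answer: -exp(-4*z - 1).


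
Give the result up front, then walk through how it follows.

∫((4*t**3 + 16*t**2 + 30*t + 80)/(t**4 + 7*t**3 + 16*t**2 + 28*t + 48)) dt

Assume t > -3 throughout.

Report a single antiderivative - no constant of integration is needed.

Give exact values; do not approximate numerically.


The answer is 2*log(t + 3) + 2*log(t + 4) + atan(t/2).
Step 1. Decompose ∫((4*t**3 + 16*t**2 + 30*t + 80)/(t**4 + 7*t**3 + 16*t**2 + 28*t + 48)) dt by partial fractions, (4*t**3 + 16*t**2 + 30*t + 80)/(t**4 + 7*t**3 + 16*t**2 + 28*t + 48) = 2/(t**2 + 4) + 2/(t + 4) + 2/(t + 3): now ∫(2/(t + 3)) dt + ∫(2/(t + 4)) dt + ∫(2/(t**2 + 4)) dt.
Step 2. Evaluate the standard form [assuming t > -3]: now 2*log(t + 3) + ∫(2/(t + 4)) dt + ∫(2/(t**2 + 4)) dt.
Step 3. Evaluate the standard form [assuming t > -4]: now 2*log(t + 3) + 2*log(t + 4) + ∫(2/(t**2 + 4)) dt.
Step 4. Evaluate the standard form: now 2*log(t + 3) + 2*log(t + 4) + atan(t/2).
Answer: 2*log(t + 3) + 2*log(t + 4) + atan(t/2).


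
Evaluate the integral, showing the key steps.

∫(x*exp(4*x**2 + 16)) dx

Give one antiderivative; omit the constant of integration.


Step 1. Substitute u = x**2 + 4, turning ∫(x*exp(4*x**2 + 16)) dx into ∫(exp(4*u)/2) du: now ∫(exp(4*u)/2) du.
Step 2. Evaluate the standard form: now exp(4*u)/8.
Step 3. Substitute back u = x**2 + 4: now exp(4*x**2 + 16)/8.
Answer: exp(4*x**2 + 16)/8.


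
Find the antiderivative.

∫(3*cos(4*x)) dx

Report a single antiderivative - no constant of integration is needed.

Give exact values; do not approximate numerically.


Answer: 3*sin(4*x)/4.


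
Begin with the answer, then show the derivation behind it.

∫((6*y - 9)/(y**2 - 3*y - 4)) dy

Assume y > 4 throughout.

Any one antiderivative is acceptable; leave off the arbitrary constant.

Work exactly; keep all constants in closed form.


The answer is 3*log(y - 4) + 3*log(y + 1).
Step 1. Decompose ∫((6*y - 9)/(y**2 - 3*y - 4)) dy by partial fractions, (6*y - 9)/(y**2 - 3*y - 4) = 3/(y + 1) + 3/(y - 4): now ∫(3/(y - 4)) dy + ∫(3/(y + 1)) dy.
Step 2. Evaluate the standard form [assuming y > -1]: now 3*log(y + 1) + ∫(3/(y - 4)) dy.
Step 3. Evaluate the standard form [assuming y > 4]: now 3*log(y - 4) + 3*log(y + 1).
Answer: 3*log(y - 4) + 3*log(y + 1).


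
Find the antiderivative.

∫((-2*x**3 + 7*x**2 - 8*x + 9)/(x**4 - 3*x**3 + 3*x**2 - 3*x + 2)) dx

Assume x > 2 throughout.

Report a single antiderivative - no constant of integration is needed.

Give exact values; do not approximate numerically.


Answer: log(x - 2) - 3*log(x - 1) + 2*atan(x).


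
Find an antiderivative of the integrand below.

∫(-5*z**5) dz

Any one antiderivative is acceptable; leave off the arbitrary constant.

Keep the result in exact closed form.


Answer: -5*z**6/6.


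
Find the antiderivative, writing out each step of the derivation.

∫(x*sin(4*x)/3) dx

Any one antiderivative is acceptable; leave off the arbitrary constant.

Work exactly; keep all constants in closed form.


Step 1. Integrate ∫(x*sin(4*x)/3) dx by parts with u = x, dv = (sin(4*x)/3) dx, so v = -cos(4*x)/12: now -x*cos(4*x)/12 + ∫(cos(4*x)/12) dx.
Step 2. Evaluate the standard form: now -x*cos(4*x)/12 + sin(4*x)/48.
Answer: -x*cos(4*x)/12 + sin(4*x)/48.


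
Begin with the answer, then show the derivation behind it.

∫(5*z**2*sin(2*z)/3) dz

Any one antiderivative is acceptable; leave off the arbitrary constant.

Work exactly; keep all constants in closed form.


The answer is -5*z**2*cos(2*z)/6 + 5*z*sin(2*z)/6 + 5*cos(2*z)/12.
Step 1. Integrate ∫(5*z**2*sin(2*z)/3) dz by parts with u = z**2, dv = (5*sin(2*z)/3) dz, so v = -5*cos(2*z)/6: now -5*z**2*cos(2*z)/6 + ∫(5*z*cos(2*z)/3) dz.
Step 2. Integrate ∫(5*z*cos(2*z)/3) dz by parts with u = z, dv = (5*cos(2*z)/3) dz, so v = 5*sin(2*z)/6: now -5*z**2*cos(2*z)/6 + 5*z*sin(2*z)/6 + ∫(-5*sin(2*z)/6) dz.
Step 3. Evaluate the standard form: now -5*z**2*cos(2*z)/6 + 5*z*sin(2*z)/6 + 5*cos(2*z)/12.
Answer: -5*z**2*cos(2*z)/6 + 5*z*sin(2*z)/6 + 5*cos(2*z)/12.


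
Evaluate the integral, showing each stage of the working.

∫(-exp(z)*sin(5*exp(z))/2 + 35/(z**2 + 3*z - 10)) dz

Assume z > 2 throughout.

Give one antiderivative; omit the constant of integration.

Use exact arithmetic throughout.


Step 1. Rewrite: now ∫(-exp(z)*sin(5*exp(z))/2) dz + ∫(35/(z**2 + 3*z - 10)) dz.
Step 2. Decompose ∫(35/(z**2 + 3*z - 10)) dz by partial fractions, 35/(z**2 + 3*z - 10) = -5/(z + 5) + 5/(z - 2): now ∫(-exp(z)*sin(5*exp(z))/2) dz + ∫(5/(z - 2)) dz + ∫(-5/(z + 5)) dz.
Step 3. Evaluate the standard form [assuming z > 2]: now 5*log(z - 2) + ∫(-exp(z)*sin(5*exp(z))/2) dz + ∫(-5/(z + 5)) dz.
Step 4. Evaluate the standard form [assuming z > -5]: now 5*log(z - 2) - 5*log(z + 5) + ∫(-exp(z)*sin(5*exp(z))/2) dz.
Step 5. Substitute u = exp(z), turning ∫(-exp(z)*sin(5*exp(z))/2) dz into ∫(-sin(5*u)/2) du: now 5*log(z - 2) - 5*log(z + 5) + ∫(-sin(5*u)/2) du.
Step 6. Evaluate the standard form: now 5*log(z - 2) - 5*log(z + 5) + cos(5*u)/10.
Step 7. Substitute back u = exp(z): now 5*log(z - 2) - 5*log(z + 5) + cos(5*exp(z))/10.
Answer: 5*log(z - 2) - 5*log(z + 5) + cos(5*exp(z))/10.


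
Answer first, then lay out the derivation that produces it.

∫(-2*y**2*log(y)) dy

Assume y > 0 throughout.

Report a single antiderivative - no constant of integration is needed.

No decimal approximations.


The answer is -2*y**3*log(y)/3 + 2*y**3/9.
Step 1. Integrate ∫(-2*y**2*log(y)) dy by parts with u = log(y), dv = (-2*y**2) dy, so v = -2*y**3/3 [assuming y > 0]: now -2*y**3*log(y)/3 + ∫(2*y**2/3) dy.
Step 2. Evaluate the standard form: now -2*y**3*log(y)/3 + 2*y**3/9.
Answer: -2*y**3*log(y)/3 + 2*y**3/9.


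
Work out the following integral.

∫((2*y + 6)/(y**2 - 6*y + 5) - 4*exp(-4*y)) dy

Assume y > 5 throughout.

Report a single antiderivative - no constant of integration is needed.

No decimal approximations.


Answer: 4*log(y - 5) - 2*log(y - 1) + exp(-4*y).


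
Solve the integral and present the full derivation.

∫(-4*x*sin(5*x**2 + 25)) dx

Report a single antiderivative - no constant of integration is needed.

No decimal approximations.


Step 1. Substitute u = x**2 + 5, turning ∫(-4*x*sin(5*x**2 + 25)) dx into ∫(-2*sin(5*u)) du: now ∫(-2*sin(5*u)) du.
Step 2. Evaluate the standard form: now 2*cos(5*u)/5.
Step 3. Substitute back u = x**2 + 5: now 2*cos(5*x**2 + 25)/5.
Answer: 2*cos(5*x**2 + 25)/5.


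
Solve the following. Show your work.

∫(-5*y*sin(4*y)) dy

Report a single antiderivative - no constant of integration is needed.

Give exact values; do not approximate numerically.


Step 1. Integrate ∫(-5*y*sin(4*y)) dy by parts with u = y, dv = (-5*sin(4*y)) dy, so v = 5*cos(4*y)/4: now 5*y*cos(4*y)/4 + ∫(-5*cos(4*y)/4) dy.
Step 2. Evaluate the standard form: now 5*y*cos(4*y)/4 - 5*sin(4*y)/16.
Answer: 5*y*cos(4*y)/4 - 5*sin(4*y)/16.


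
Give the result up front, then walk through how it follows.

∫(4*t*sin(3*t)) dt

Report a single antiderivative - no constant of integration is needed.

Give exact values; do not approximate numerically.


The answer is -4*t*cos(3*t)/3 + 4*sin(3*t)/9.
Step 1. Integrate ∫(4*t*sin(3*t)) dt by parts with u = t, dv = (4*sin(3*t)) dt, so v = -4*cos(3*t)/3: now -4*t*cos(3*t)/3 + ∫(4*cos(3*t)/3) dt.
Step 2. Evaluate the standard form: now -4*t*cos(3*t)/3 + 4*sin(3*t)/9.
Answer: -4*t*cos(3*t)/3 + 4*sin(3*t)/9.


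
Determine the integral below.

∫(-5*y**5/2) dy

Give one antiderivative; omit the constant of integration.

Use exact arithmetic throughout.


Answer: -5*y**6/12.


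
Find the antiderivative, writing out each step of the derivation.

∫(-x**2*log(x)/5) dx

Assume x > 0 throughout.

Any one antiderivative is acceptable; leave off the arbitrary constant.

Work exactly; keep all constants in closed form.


Step 1. Integrate ∫(-x**2*log(x)/5) dx by parts with u = log(x), dv = (-x**2/5) dx, so v = -x**3/15 [assuming x > 0]: now -x**3*log(x)/15 + ∫(x**2/15) dx.
Step 2. Evaluate the standard form: now -x**3*log(x)/15 + x**3/45.
Answer: -x**3*log(x)/15 + x**3/45.


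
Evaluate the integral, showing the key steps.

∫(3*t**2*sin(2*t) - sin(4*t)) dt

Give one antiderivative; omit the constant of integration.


Step 1. Rewrite: now ∫(3*t**2*sin(2*t)) dt + ∫(-sin(4*t)) dt.
Step 2. Evaluate the standard form: now cos(4*t)/4 + ∫(3*t**2*sin(2*t)) dt.
Step 3. Integrate ∫(3*t**2*sin(2*t)) dt by parts with u = t**2, dv = (3*sin(2*t)) dt, so v = -3*cos(2*t)/2: now -3*t**2*cos(2*t)/2 + cos(4*t)/4 + ∫(3*t*cos(2*t)) dt.
Step 4. Integrate ∫(3*t*cos(2*t)) dt by parts with u = t, dv = (3*cos(2*t)) dt, so v = 3*sin(2*t)/2: now -3*t**2*cos(2*t)/2 + 3*t*sin(2*t)/2 + cos(4*t)/4 + ∫(-3*sin(2*t)/2) dt.
Step 5. Evaluate the standard form: now -3*t**2*cos(2*t)/2 + 3*t*sin(2*t)/2 + 3*cos(2*t)/4 + cos(4*t)/4.
Answer: -3*t**2*cos(2*t)/2 + 3*t*sin(2*t)/2 + 3*cos(2*t)/4 + cos(4*t)/4.


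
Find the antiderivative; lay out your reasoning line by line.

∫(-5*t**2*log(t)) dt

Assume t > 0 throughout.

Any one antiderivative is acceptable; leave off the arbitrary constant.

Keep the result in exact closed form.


Step 1. Integrate ∫(-5*t**2*log(t)) dt by parts with u = log(t), dv = (-5*t**2) dt, so v = -5*t**3/3 [assuming t > 0]: now -5*t**3*log(t)/3 + ∫(5*t**2/3) dt.
Step 2. Evaluate the standard form: now -5*t**3*log(t)/3 + 5*t**3/9.
Answer: -5*t**3*log(t)/3 + 5*t**3/9.


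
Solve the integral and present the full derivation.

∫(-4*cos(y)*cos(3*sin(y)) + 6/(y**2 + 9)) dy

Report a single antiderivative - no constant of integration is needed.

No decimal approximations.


Step 1. Rewrite: now ∫(-4*cos(y)*cos(3*sin(y))) dy + ∫(6/(y**2 + 9)) dy.
Step 2. Substitute u = sin(y), turning ∫(-4*cos(y)*cos(3*sin(y))) dy into ∫(-4*cos(3*u)) du: now ∫(6/(y**2 + 9)) dy + ∫(-4*cos(3*u)) du.
Step 3. Evaluate the standard form: now -4*sin(3*u)/3 + ∫(6/(y**2 + 9)) dy.
Step 4. Substitute back u = sin(y): now -4*sin(3*sin(y))/3 + ∫(6/(y**2 + 9)) dy.
Step 5. Evaluate the standard form: now -4*sin(3*sin(y))/3 + 2*atan(y/3).
Answer: -4*sin(3*sin(y))/3 + 2*atan(y/3).


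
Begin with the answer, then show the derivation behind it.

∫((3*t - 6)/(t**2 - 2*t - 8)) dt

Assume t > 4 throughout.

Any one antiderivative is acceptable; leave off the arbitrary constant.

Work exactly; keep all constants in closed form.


The answer is log(t - 4) + 2*log(t + 2).
Step 1. Decompose ∫((3*t - 6)/(t**2 - 2*t - 8)) dt by partial fractions, (3*t - 6)/(t**2 - 2*t - 8) = 2/(t + 2) + 1/(t - 4): now ∫(1/(t - 4)) dt + ∫(2/(t + 2)) dt.
Step 2. Evaluate the standard form [assuming t > 4]: now log(t - 4) + ∫(2/(t + 2)) dt.
Step 3. Evaluate the standard form [assuming t > -2]: now log(t - 4) + 2*log(t + 2).
Answer: log(t - 4) + 2*log(t + 2).
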